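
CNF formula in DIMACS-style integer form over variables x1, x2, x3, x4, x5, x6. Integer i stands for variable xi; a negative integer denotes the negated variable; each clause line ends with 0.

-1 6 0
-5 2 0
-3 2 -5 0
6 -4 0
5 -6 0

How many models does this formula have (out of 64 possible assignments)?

14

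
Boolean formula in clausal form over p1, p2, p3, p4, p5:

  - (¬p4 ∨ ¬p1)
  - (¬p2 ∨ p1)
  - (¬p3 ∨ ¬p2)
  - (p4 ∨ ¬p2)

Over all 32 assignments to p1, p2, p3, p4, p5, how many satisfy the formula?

12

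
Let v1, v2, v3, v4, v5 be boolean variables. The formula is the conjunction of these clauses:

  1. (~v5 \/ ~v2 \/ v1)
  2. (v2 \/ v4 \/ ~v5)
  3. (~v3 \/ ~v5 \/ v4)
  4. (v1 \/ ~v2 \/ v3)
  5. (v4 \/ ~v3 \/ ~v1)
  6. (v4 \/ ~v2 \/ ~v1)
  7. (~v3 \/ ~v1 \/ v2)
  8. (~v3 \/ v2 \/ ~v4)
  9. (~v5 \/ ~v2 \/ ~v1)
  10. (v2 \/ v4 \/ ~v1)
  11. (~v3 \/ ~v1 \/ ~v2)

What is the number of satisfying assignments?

9

Split on v2, then v1.
  v2=1, v1=1: remaining (v3,v4,v5) ∈ {(0,1,0)} — 1.
  v2=1, v1=0: remaining (v3,v4,v5) ∈ {(1,0,0); (1,1,0)} — 2.
  v2=0, v1=1: remaining (v3,v4,v5) ∈ {(0,1,0); (0,1,1)} — 2.
  v2=0, v1=0: remaining (v3,v4,v5) ∈ {(0,0,0); (0,1,0); (0,1,1); (1,0,0)} — 4.
Total: 1 + 2 + 2 + 4 = 9.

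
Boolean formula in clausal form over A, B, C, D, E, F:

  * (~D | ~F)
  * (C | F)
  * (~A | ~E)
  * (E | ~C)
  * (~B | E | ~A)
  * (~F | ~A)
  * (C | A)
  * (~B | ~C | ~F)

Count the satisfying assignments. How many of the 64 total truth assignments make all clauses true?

5

Satisfying assignments:
  A=0 B=0 C=1 D=0 E=1 F=0
  A=0 B=0 C=1 D=0 E=1 F=1
  A=0 B=0 C=1 D=1 E=1 F=0
  A=0 B=1 C=1 D=0 E=1 F=0
  A=0 B=1 C=1 D=1 E=1 F=0
Count: 5.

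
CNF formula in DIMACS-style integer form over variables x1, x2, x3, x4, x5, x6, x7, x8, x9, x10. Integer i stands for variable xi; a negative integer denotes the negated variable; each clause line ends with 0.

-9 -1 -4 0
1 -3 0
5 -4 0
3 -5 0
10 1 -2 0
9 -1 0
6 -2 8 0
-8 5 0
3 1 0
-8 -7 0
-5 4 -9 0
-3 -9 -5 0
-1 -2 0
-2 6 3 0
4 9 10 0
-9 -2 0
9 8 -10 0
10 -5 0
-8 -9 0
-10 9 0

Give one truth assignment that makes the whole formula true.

x1=T, x2=F, x3=T, x4=F, x5=F, x6=F, x7=F, x8=F, x9=T, x10=T

Pure literal: x2 appears only negated; assign x2 = False.
Pure literal: x7 appears only negated; assign x7 = False.
Set x1 = True and propagate.
  then x9 is forced to True.
  then x4 is forced to False.
  then x5 is forced to False.
  then x8 is forced to False.
x3, x6, x10 are now unconstrained; take x3 = True, x6 = False, x10 = True.
Every clause has at least one true literal under this assignment.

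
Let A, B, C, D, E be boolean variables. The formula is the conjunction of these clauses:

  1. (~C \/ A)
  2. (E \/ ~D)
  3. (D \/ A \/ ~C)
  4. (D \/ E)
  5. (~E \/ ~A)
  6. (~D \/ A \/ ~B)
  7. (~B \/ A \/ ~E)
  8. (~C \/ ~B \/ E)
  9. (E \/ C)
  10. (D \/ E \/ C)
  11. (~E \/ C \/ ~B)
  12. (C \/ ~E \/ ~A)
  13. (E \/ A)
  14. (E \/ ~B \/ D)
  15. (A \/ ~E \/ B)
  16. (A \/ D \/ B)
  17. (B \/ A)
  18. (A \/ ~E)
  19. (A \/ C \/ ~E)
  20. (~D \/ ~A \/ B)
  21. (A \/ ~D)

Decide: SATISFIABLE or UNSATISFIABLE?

UNSATISFIABLE

A = True:
  propagation gives E=False, D=False; an empty clause results — contradiction.
A = False:
  propagation gives C=False, E=True; an empty clause results — contradiction.
Every branch closes, so no satisfying assignment exists.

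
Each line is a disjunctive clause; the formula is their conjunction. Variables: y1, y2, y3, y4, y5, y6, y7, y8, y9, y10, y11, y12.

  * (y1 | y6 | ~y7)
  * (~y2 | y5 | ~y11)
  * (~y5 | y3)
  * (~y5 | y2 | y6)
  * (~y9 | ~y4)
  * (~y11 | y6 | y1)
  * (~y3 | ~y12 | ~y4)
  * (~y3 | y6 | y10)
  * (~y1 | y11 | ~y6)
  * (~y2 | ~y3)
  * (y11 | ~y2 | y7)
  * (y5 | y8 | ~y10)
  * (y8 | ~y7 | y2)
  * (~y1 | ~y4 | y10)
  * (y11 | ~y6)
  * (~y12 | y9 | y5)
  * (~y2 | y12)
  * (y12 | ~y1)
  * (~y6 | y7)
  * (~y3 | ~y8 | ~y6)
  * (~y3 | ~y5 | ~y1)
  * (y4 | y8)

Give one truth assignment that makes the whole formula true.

y1=F, y2=F, y3=F, y4=F, y5=F, y6=F, y7=F, y8=T, y9=T, y10=F, y11=F, y12=T

Check each clause:
  1. (~y7 | y6 | y1) — ~y7 is true.
  2. (~y2 | ~y11 | y5) — ~y11 is true.
  3. (~y5 | y3) — ~y5 is true.
  4. (~y5 | y2 | y6) — ~y5 is true.
  5. (~y4 | ~y9) — ~y4 is true.
  6. (~y11 | y1 | y6) — ~y11 is true.
  7. (~y12 | ~y4 | ~y3) — ~y3 is true.
  8. (y6 | ~y3 | y10) — ~y3 is true.
  9. (~y1 | y11 | ~y6) — ~y6 is true.
  10. (~y3 | ~y2) — ~y3 is true.
  11. (~y2 | y7 | y11) — ~y2 is true.
  12. (y5 | ~y10 | y8) — y8 is true.
  13. (~y7 | y2 | y8) — y8 is true.
  14. (y10 | ~y4 | ~y1) — ~y4 is true.
  15. (y11 | ~y6) — ~y6 is true.
  16. (y9 | y5 | ~y12) — y9 is true.
  17. (~y2 | y12) — y12 is true.
  18. (y12 | ~y1) — y12 is true.
  19. (y7 | ~y6) — ~y6 is true.
  20. (~y8 | ~y3 | ~y6) — ~y6 is true.
  21. (~y1 | ~y5 | ~y3) — ~y5 is true.
  22. (y8 | y4) — y8 is true.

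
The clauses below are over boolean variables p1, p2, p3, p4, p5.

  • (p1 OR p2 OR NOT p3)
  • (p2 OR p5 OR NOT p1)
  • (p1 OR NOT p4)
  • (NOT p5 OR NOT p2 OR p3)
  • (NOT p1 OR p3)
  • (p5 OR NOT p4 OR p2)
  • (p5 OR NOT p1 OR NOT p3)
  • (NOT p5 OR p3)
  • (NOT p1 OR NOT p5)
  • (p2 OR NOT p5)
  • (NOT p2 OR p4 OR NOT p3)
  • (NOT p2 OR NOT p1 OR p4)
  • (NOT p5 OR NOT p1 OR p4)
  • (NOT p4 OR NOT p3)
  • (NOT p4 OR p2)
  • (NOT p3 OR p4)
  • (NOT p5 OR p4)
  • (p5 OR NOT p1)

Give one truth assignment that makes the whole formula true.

Set p1 = False and propagate.
  then p4 is forced to False.
  then p3 is forced to False.
  then p5 is forced to False.
p2 is now unconstrained; take p2 = False.
Every clause has at least one true literal under this assignment.
Check each clause:
  1. (p2 OR p1 OR NOT p3) — NOT p3 is true.
  2. (p5 OR p2 OR NOT p1) — NOT p1 is true.
  3. (NOT p4 OR p1) — NOT p4 is true.
  4. (p3 OR NOT p2 OR NOT p5) — NOT p5 is true.
  5. (p3 OR NOT p1) — NOT p1 is true.
  6. (p2 OR NOT p4 OR p5) — NOT p4 is true.
  7. (NOT p3 OR NOT p1 OR p5) — NOT p3 is true.
  8. (NOT p5 OR p3) — NOT p5 is true.
  9. (NOT p5 OR NOT p1) — NOT p5 is true.
  10. (NOT p5 OR p2) — NOT p5 is true.
  11. (NOT p2 OR NOT p3 OR p4) — NOT p3 is true.
  12. (NOT p2 OR NOT p1 OR p4) — NOT p1 is true.
  13. (NOT p5 OR NOT p1 OR p4) — NOT p5 is true.
  14. (NOT p3 OR NOT p4) — NOT p4 is true.
  15. (NOT p4 OR p2) — NOT p4 is true.
  16. (p4 OR NOT p3) — NOT p3 is true.
  17. (NOT p5 OR p4) — NOT p5 is true.
  18. (p5 OR NOT p1) — NOT p1 is true.

p1=False  p2=False  p3=False  p4=False  p5=False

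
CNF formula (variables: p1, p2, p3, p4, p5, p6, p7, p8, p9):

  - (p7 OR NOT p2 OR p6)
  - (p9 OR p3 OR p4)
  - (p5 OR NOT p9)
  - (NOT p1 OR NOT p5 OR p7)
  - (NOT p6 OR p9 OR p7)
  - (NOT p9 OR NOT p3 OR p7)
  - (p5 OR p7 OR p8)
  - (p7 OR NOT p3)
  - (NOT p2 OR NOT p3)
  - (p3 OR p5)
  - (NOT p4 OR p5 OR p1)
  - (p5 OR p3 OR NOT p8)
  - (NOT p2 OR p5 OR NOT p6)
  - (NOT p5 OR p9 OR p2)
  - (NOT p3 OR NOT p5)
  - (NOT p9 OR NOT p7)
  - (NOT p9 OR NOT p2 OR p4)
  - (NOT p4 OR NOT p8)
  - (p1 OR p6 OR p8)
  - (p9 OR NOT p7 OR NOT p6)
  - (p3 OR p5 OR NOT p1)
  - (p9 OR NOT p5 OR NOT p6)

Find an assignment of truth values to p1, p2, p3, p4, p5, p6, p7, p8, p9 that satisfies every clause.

Try p1 = False.
For the remaining variables, p2 = False, p3 = False, p4 = False, p5 = True, p6 = True, p7 = False, p8 = False, p9 = True works.
Every clause has at least one true literal under this assignment.
Check each clause:
  1. (NOT p2 OR p7 OR p6) — NOT p2 is true.
  2. (p4 OR p3 OR p9) — p9 is true.
  3. (NOT p9 OR p5) — p5 is true.
  4. (NOT p1 OR p7 OR NOT p5) — NOT p1 is true.
  5. (p7 OR NOT p6 OR p9) — p9 is true.
  6. (NOT p3 OR p7 OR NOT p9) — NOT p3 is true.
  7. (p8 OR p5 OR p7) — p5 is true.
  8. (NOT p3 OR p7) — NOT p3 is true.
  9. (NOT p2 OR NOT p3) — NOT p3 is true.
  10. (p5 OR p3) — p5 is true.
  11. (p1 OR p5 OR NOT p4) — NOT p4 is true.
  12. (NOT p8 OR p5 OR p3) — NOT p8 is true.
  13. (NOT p6 OR p5 OR NOT p2) — p5 is true.
  14. (NOT p5 OR p9 OR p2) — p9 is true.
  15. (NOT p5 OR NOT p3) — NOT p3 is true.
  16. (NOT p7 OR NOT p9) — NOT p7 is true.
  17. (p4 OR NOT p2 OR NOT p9) — NOT p2 is true.
  18. (NOT p8 OR NOT p4) — NOT p8 is true.
  19. (p6 OR p8 OR p1) — p6 is true.
  20. (NOT p6 OR p9 OR NOT p7) — NOT p7 is true.
  21. (p5 OR p3 OR NOT p1) — p5 is true.
  22. (NOT p5 OR NOT p6 OR p9) — p9 is true.

p1=0, p2=0, p3=0, p4=0, p5=1, p6=1, p7=0, p8=0, p9=1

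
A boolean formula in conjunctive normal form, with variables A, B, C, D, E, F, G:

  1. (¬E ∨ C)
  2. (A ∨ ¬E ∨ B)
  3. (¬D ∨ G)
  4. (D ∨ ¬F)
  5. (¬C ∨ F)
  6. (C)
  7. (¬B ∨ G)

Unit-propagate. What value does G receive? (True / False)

True

(C) stands alone — C = True.
(F ∨ ¬C): since C = True, the clause reduces to (F). F = True.
From (D ∨ ¬F) and F = True: D = True.
(G ∨ ¬D): since D = True, the clause reduces to (G). G = True.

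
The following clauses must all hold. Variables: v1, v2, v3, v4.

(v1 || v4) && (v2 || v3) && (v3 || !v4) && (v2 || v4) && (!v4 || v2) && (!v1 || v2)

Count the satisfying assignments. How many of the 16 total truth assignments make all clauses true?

4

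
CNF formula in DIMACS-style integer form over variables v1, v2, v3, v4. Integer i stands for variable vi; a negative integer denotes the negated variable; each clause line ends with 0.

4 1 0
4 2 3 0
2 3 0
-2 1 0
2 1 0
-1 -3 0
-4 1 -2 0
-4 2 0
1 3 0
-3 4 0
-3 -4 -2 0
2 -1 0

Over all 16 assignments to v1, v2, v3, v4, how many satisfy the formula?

Satisfying assignments:
  v1=T v2=T v3=F v4=F
  v1=T v2=T v3=F v4=T
Count: 2.

2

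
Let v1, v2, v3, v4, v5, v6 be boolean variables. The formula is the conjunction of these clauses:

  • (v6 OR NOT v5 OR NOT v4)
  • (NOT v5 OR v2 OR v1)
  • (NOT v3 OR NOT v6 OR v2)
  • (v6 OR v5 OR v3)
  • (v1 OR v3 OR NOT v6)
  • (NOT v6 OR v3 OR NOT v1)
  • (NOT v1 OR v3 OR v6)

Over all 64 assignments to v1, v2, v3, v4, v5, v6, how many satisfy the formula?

20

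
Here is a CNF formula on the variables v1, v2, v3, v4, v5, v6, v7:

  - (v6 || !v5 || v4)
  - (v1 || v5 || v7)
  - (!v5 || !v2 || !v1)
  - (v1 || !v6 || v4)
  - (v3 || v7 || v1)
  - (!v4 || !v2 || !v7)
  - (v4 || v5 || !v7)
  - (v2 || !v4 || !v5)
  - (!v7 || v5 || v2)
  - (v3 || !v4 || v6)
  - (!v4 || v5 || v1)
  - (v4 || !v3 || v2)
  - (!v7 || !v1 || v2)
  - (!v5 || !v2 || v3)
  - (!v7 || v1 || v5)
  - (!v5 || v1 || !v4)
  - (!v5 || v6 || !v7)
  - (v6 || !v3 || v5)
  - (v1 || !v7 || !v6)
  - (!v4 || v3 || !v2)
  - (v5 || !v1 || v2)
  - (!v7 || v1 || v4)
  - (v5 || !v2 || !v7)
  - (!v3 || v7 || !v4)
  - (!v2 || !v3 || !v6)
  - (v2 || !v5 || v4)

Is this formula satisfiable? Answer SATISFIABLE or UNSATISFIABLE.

SATISFIABLE

Try v1 = True.
Set v2 = True and propagate.
  then v5 is forced to False.
  then v7 is forced to False.
Try v3 = False.
  then v4 is forced to False.
v6 is now unconstrained; take v6 = False.
So v1=T  v2=T  v3=F  v4=F  v5=F  v6=F  v7=F is a satisfying assignment.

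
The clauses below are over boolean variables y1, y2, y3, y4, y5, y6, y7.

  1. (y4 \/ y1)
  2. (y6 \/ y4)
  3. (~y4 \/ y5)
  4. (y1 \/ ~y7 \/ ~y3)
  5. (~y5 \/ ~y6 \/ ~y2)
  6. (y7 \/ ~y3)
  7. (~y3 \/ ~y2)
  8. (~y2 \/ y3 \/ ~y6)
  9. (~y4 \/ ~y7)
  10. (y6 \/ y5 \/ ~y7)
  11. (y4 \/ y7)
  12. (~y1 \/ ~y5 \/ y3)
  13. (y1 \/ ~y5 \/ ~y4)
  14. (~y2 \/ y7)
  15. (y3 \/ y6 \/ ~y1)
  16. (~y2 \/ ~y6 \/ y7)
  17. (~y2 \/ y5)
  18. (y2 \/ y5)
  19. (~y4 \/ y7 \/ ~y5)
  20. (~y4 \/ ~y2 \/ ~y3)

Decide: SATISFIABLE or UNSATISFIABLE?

SATISFIABLE

Branch on y1: take y1 = True.
Branch on y2: take y2 = False.
  then y5 is forced to True.
  then y3 is forced to True.
  then y7 is forced to True.
  then y4 is forced to False.
  then y6 is forced to True.
So y1=T, y2=F, y3=T, y4=F, y5=T, y6=T, y7=T is a satisfying assignment.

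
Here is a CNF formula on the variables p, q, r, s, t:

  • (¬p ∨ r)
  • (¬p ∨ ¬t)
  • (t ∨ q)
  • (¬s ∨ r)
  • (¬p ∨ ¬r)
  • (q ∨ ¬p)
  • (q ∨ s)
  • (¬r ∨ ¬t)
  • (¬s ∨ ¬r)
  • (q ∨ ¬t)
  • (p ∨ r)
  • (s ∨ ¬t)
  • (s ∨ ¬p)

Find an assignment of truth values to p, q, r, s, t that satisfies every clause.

p=False, q=True, r=True, s=False, t=False

Check each clause:
  1. (¬p ∨ r) — r is true.
  2. (¬t ∨ ¬p) — ¬t is true.
  3. (q ∨ t) — q is true.
  4. (r ∨ ¬s) — r is true.
  5. (¬r ∨ ¬p) — ¬p is true.
  6. (q ∨ ¬p) — q is true.
  7. (s ∨ q) — q is true.
  8. (¬t ∨ ¬r) — ¬t is true.
  9. (¬r ∨ ¬s) — ¬s is true.
  10. (¬t ∨ q) — q is true.
  11. (r ∨ p) — r is true.
  12. (s ∨ ¬t) — ¬t is true.
  13. (s ∨ ¬p) — ¬p is true.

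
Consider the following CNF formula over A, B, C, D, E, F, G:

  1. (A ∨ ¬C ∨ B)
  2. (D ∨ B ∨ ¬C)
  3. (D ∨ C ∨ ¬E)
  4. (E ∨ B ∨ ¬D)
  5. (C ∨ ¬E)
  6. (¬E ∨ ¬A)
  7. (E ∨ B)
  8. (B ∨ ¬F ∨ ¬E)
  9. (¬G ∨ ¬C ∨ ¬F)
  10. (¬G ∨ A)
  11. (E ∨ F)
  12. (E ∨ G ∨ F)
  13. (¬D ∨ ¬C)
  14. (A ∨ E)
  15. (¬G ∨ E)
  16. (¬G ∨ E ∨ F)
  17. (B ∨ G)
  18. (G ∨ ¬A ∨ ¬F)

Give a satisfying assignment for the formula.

A=False, B=True, C=True, D=False, E=True, F=True, G=False

B occurs only positively in the remaining clauses — set B = True.
Try A = False.
  then G is forced to False.
  then E is forced to True.
  then C is forced to True.
  then D is forced to False.
F is now unconstrained; take F = True.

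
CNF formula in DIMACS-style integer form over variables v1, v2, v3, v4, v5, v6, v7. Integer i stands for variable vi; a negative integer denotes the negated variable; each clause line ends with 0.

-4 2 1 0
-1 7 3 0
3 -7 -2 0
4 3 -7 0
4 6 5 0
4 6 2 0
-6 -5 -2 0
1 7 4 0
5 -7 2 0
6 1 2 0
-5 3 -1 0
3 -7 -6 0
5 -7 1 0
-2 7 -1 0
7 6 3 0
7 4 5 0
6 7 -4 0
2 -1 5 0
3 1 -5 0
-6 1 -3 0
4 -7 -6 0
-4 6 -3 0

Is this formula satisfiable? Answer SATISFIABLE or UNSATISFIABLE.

SATISFIABLE

Branch on v1: take v1 = True.
The remaining clauses are satisfied by v2 = True, v3 = True, v4 = True, v5 = False, v6 = True, v7 = True.
So v1 = True  v2 = True  v3 = True  v4 = True  v5 = False  v6 = True  v7 = True is a satisfying assignment.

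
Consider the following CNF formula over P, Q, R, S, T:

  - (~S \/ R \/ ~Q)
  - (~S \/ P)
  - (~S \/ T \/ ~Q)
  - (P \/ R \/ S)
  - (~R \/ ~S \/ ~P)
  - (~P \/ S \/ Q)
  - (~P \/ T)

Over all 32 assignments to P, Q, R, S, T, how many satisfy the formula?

7

Split on S, then P.
  S=T, P=T: remaining (Q,R,T) ∈ {(F,F,T)} — 1.
  S=T, P=F: a clause becomes empty — 0.
  S=F, P=T: remaining (Q,R,T) ∈ {(T,F,T); (T,T,T)} — 2.
  S=F, P=F: remaining (Q,R,T) ∈ {(F,T,F); (F,T,T); (T,T,F); (T,T,T)} — 4.
Total: 1 + 0 + 2 + 4 = 7.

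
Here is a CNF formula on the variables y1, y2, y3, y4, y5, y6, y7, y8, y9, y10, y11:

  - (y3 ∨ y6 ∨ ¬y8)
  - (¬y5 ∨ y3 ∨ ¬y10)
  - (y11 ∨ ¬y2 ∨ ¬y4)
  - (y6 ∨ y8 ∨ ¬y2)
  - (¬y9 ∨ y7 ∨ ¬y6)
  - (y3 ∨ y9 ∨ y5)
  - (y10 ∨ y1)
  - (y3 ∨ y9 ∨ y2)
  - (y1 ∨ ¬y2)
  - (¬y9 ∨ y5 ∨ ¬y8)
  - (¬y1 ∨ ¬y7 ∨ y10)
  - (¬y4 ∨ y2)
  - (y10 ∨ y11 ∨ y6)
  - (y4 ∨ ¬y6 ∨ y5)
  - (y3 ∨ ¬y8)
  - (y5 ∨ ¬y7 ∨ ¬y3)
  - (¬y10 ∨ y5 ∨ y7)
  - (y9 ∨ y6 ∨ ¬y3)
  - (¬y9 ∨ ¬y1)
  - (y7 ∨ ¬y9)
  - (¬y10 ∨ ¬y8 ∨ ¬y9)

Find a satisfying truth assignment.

y1 = True  y2 = True  y3 = True  y4 = True  y5 = True  y6 = True  y7 = False  y8 = False  y9 = False  y10 = True  y11 = True

Pure literal: y11 appears only positively; assign y11 = True.
Try y1 = True.
  then y9 is forced to False.
Branch on y2: take y2 = True.
The remaining clauses are satisfied by y3 = True, y4 = True, y5 = True, y6 = True, y7 = False, y8 = False, y10 = True.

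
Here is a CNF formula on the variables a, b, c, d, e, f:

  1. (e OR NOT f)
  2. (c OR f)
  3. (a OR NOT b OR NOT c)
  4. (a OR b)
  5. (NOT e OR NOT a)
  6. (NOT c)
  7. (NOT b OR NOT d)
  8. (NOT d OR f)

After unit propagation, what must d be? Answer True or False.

(NOT c) is a unit clause: c = False.
(c OR f) with c = False leaves only f, so f = True.
From (NOT f OR e) and f = True: e = True.
From (NOT a OR NOT e) and e = True: a = False.
(b OR a) with a = False leaves only b, so b = True.
In (NOT b OR NOT d), NOT b is now false; NOT d must hold, so d = False.

False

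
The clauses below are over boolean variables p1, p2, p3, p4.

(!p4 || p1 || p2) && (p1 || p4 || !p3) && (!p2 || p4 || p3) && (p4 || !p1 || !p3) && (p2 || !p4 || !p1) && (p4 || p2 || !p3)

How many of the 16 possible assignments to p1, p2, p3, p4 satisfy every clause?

6

Satisfying assignments:
  p1=0 p2=0 p3=0 p4=0
  p1=0 p2=1 p3=0 p4=1
  p1=0 p2=1 p3=1 p4=1
  p1=1 p2=0 p3=0 p4=0
  p1=1 p2=1 p3=0 p4=1
  p1=1 p2=1 p3=1 p4=1
That's 6 in total.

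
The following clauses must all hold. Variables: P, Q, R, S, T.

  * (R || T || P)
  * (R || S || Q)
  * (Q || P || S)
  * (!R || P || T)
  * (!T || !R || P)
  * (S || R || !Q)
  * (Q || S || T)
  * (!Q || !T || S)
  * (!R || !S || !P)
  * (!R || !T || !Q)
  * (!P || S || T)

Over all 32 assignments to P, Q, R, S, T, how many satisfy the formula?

7

Case analysis on R and S:
  R=1, S=1: a clause becomes empty — 0.
  R=1, S=0: remaining (P,Q,T) ∈ {(1,0,1)} — 1.
  R=0, S=1: Q free; 3 ways for (P,T) × 2^1 = 6.
  R=0, S=0: a clause becomes empty — 0.
Total: 0 + 1 + 6 + 0 = 7.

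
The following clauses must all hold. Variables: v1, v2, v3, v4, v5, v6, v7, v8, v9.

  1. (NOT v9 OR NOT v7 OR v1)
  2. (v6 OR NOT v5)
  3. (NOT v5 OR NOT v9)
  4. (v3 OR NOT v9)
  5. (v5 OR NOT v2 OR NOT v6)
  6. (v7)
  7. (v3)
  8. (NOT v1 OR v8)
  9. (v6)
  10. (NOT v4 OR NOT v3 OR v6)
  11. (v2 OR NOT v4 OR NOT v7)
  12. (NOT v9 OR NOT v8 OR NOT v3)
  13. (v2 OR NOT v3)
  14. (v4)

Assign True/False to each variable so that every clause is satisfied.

Unit propagation: (v7) forces v7 = True.
Unit propagation: (v3) forces v3 = True.
The clause (v6) is unit: v6 must be True.
Unit propagation: (v2) forces v2 = True.
Unit propagation: (v5) forces v5 = True.
The clause (NOT v9) is unit: v9 must be False.
Unit propagation: (v4) forces v4 = True.
Pure literal: v1 appears only negated; assign v1 = False.
v8 occurs only positively in the remaining clauses — set v8 = True.
Every clause has at least one true literal under this assignment.

v1=F, v2=T, v3=T, v4=T, v5=T, v6=T, v7=T, v8=T, v9=F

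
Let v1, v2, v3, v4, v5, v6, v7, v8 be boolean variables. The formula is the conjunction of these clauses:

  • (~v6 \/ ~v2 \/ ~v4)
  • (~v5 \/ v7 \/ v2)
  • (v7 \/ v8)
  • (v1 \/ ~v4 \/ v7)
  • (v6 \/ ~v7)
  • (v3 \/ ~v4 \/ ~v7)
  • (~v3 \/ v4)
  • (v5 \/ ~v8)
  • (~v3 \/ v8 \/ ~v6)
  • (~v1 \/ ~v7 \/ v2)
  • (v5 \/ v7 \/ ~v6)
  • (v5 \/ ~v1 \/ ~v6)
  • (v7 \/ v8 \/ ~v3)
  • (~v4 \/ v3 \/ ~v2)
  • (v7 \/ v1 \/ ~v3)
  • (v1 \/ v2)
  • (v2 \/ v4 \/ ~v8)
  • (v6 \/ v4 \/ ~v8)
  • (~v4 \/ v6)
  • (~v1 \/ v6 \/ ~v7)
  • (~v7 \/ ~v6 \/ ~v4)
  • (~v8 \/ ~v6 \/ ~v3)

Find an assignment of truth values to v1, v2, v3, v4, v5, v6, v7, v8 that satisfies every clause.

v1=False, v2=True, v3=False, v4=False, v5=True, v6=True, v7=True, v8=False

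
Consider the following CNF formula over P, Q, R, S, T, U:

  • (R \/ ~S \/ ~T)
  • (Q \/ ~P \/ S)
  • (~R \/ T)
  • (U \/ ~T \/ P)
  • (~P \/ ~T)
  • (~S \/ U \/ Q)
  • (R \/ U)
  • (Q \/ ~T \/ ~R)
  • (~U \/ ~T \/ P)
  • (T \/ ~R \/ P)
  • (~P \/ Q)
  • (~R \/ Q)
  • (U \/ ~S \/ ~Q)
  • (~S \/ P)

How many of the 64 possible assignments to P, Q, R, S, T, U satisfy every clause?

4

Satisfying assignments:
  P=F Q=F R=F S=F T=F U=T
  P=F Q=T R=F S=F T=F U=T
  P=T Q=T R=F S=F T=F U=T
  P=T Q=T R=F S=T T=F U=T
That's 4 in total.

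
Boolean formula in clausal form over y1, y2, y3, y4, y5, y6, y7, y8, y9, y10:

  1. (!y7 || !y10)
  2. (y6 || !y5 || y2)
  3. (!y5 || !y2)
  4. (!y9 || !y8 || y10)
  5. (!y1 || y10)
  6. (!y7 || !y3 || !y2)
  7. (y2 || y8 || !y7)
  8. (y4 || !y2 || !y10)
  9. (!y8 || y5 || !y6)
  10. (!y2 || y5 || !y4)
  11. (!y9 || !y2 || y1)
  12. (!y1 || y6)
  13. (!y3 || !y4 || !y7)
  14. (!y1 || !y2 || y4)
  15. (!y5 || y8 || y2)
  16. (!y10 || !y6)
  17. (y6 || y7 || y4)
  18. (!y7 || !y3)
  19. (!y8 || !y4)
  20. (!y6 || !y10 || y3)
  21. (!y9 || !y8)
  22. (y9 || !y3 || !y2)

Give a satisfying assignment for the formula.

y1=F  y2=F  y3=T  y4=T  y5=F  y6=T  y7=F  y8=F  y9=T  y10=F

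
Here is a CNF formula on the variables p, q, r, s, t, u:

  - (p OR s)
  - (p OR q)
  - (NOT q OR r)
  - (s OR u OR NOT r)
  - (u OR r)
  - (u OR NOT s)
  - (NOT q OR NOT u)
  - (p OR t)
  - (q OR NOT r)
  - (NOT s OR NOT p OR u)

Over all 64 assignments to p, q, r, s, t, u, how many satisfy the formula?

4

Satisfying assignments:
  p=1 q=0 r=0 s=0 t=0 u=1
  p=1 q=0 r=0 s=0 t=1 u=1
  p=1 q=0 r=0 s=1 t=0 u=1
  p=1 q=0 r=0 s=1 t=1 u=1
That's 4 in total.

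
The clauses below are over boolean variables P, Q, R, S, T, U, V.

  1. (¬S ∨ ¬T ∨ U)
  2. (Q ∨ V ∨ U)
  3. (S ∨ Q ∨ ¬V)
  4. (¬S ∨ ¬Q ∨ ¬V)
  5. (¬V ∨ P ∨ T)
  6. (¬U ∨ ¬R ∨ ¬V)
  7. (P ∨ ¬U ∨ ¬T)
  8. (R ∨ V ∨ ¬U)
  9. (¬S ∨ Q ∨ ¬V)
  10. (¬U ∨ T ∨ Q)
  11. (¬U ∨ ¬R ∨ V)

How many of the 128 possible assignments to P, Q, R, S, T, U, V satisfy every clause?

20

Split on V, then U.
  V=T, U=T: remaining (P,Q,R,S,T) ∈ {(T,T,F,F,F); (T,T,F,F,T)} — 2.
  V=T, U=F: R free; 3 ways for (P,Q,S,T) × 2^1 = 6.
  V=F, U=T: a clause becomes empty — 0.
  V=F, U=F: P, R free; 3 ways for (Q,S,T) × 2^2 = 12.
Total: 2 + 6 + 0 + 12 = 20.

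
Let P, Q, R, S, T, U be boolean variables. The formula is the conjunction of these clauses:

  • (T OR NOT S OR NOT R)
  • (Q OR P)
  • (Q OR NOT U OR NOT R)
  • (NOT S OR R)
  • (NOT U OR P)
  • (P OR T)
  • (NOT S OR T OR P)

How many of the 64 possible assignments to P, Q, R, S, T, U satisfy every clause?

Case analysis on P and R:
  P=T, R=T: 9 of the 16 assignments to (Q,S,T,U) work.
  P=T, R=F: forces S=F; Q, T, U free → 2^3 = 8.
  P=F, R=T: remaining (Q,S,T,U) ∈ {(T,F,T,F); (T,T,T,F)} — 2.
  P=F, R=F: remaining (Q,S,T,U) ∈ {(T,F,T,F)} — 1.
Total: 9 + 8 + 2 + 1 = 20.

20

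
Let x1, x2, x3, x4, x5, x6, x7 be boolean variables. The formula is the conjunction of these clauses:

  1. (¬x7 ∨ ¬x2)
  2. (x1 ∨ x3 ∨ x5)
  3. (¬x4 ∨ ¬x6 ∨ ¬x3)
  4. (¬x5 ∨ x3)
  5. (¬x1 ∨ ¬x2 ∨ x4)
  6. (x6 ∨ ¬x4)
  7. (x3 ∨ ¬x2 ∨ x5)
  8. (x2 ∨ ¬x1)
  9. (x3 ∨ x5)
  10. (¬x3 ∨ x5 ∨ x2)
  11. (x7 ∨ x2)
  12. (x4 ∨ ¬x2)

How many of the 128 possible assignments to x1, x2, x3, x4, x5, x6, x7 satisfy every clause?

The models are:
  x1=0 x2=0 x3=1 x4=0 x5=1 x6=0 x7=1
  x1=0 x2=0 x3=1 x4=0 x5=1 x6=1 x7=1
Count: 2.

2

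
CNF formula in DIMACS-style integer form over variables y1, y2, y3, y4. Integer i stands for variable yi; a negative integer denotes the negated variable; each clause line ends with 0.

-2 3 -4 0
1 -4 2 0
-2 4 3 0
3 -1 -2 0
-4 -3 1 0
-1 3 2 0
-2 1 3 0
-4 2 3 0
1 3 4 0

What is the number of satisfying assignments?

Satisfying assignments:
  y1=0 y2=0 y3=1 y4=0
  y1=0 y2=1 y3=1 y4=0
  y1=1 y2=0 y3=1 y4=0
  y1=1 y2=0 y3=1 y4=1
  y1=1 y2=1 y3=1 y4=0
  y1=1 y2=1 y3=1 y4=1
Count: 6.

6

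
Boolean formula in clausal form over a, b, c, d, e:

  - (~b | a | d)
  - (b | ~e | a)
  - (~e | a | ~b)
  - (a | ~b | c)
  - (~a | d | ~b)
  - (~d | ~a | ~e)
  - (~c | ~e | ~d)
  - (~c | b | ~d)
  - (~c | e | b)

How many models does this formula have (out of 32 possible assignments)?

Split on b, then a.
  b=T, a=T: remaining (c,d,e) ∈ {(F,T,F); (T,T,F)} — 2.
  b=T, a=F: remaining (c,d,e) ∈ {(T,T,F)} — 1.
  b=F, a=T: remaining (c,d,e) ∈ {(F,F,F); (F,F,T); (F,T,F); (T,F,T)} — 4.
  b=F, a=F: remaining (c,d,e) ∈ {(F,F,F); (F,T,F)} — 2.
Total: 2 + 1 + 4 + 2 = 9.

9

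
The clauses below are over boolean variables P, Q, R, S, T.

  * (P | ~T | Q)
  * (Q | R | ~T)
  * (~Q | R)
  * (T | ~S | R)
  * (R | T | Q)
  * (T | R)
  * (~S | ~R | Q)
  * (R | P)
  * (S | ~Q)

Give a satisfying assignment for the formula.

P occurs only positively in the remaining clauses — set P = True.
Try Q = False.
For the remaining variables, R = True, S = False, T = False works.
Check each clause:
  1. (P | ~T | Q) — P is true.
  2. (R | Q | ~T) — R is true.
  3. (~Q | R) — R is true.
  4. (R | T | ~S) — R is true.
  5. (Q | R | T) — R is true.
  6. (T | R) — R is true.
  7. (Q | ~S | ~R) — ~S is true.
  8. (R | P) — P is true.
  9. (S | ~Q) — ~Q is true.

P = T, Q = F, R = T, S = F, T = F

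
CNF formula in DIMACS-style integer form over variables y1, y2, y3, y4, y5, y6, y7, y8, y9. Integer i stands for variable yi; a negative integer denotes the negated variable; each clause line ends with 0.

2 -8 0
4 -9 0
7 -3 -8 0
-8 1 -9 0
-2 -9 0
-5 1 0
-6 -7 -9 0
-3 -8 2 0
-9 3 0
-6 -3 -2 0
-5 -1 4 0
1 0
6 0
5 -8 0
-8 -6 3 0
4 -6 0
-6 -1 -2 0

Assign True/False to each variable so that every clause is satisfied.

y1 = 1, y2 = 0, y3 = 1, y4 = 1, y5 = 0, y6 = 1, y7 = 0, y8 = 0, y9 = 1

The clause (y1) is unit: y1 must be True.
Unit propagation: (y6) forces y6 = True.
The clause (y4) is unit: y4 must be True.
Unit propagation: (¬y2) forces y2 = False.
The clause (¬y8) is unit: y8 must be False.
y3 occurs only positively in the remaining clauses — set y3 = True.
Pure literal: y7 appears only negated; assign y7 = False.
y5, y9 are now unconstrained; take y5 = False, y9 = True.
Every clause has at least one true literal under this assignment.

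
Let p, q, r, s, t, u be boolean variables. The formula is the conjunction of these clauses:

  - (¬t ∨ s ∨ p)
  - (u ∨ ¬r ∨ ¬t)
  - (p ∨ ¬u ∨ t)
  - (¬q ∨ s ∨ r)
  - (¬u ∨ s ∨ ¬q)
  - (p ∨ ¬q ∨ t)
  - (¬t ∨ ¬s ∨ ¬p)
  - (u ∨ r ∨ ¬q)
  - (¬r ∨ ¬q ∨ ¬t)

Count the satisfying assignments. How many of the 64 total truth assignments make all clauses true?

23

Case analysis on t and q:
  t=1, q=1: remaining (p,r,s,u) ∈ {(0,0,1,1)} — 1.
  t=1, q=0: 6 of the 16 assignments to (p,r,s,u) work.
  t=0, q=1: remaining (p,r,s,u) ∈ {(1,0,1,1); (1,1,0,0); (1,1,1,0); (1,1,1,1)} — 4.
  t=0, q=0: r, s free; 3 ways for (p,u) × 2^2 = 12.
Total: 1 + 6 + 4 + 12 = 23.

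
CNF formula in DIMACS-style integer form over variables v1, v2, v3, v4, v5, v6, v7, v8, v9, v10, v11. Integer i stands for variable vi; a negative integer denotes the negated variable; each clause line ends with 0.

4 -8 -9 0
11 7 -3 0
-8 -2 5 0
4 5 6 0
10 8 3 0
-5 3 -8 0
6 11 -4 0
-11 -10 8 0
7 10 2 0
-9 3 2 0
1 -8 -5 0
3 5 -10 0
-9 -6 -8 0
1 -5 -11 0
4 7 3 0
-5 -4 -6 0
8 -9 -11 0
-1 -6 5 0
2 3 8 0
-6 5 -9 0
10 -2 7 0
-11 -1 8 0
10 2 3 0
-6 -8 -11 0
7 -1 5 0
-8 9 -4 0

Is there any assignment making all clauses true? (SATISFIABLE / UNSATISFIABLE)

v7 occurs only positively in the remaining clauses — set v7 = True.
Branch on v1: take v1 = True.
The remaining clauses are satisfied by v2 = True, v3 = True, v4 = False, v5 = True, v6 = False, v8 = True, v9 = False, v10 = False, v11 = True.
So v1 = 1, v2 = 1, v3 = 1, v4 = 0, v5 = 1, v6 = 0, v7 = 1, v8 = 1, v9 = 0, v10 = 0, v11 = 1 is a satisfying assignment.

SATISFIABLE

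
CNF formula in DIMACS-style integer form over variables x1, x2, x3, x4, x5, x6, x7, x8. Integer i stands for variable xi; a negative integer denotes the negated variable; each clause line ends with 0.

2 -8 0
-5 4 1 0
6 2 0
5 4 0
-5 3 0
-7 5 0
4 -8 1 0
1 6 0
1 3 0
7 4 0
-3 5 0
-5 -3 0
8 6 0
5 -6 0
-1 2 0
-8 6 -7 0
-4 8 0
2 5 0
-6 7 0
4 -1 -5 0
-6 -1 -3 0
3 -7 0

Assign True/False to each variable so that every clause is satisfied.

x1 = T, x2 = T, x3 = F, x4 = T, x5 = F, x6 = F, x7 = F, x8 = T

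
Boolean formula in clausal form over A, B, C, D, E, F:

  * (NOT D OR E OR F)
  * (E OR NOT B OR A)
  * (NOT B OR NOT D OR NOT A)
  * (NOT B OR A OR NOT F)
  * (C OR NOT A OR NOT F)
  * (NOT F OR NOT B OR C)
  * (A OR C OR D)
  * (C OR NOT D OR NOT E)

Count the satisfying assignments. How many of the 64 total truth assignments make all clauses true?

Split on A, then B.
  A=1, B=1: E free; 3 ways for (C,D,F) × 2^1 = 6.
  A=1, B=0: 9 of the 16 assignments to (C,D,E,F) work.
  A=0, B=1: remaining (C,D,E,F) ∈ {(1,0,1,0); (1,1,1,0)} — 2.
  A=0, B=0: 8 of the 16 assignments to (C,D,E,F) work.
Total: 6 + 9 + 2 + 8 = 25.

25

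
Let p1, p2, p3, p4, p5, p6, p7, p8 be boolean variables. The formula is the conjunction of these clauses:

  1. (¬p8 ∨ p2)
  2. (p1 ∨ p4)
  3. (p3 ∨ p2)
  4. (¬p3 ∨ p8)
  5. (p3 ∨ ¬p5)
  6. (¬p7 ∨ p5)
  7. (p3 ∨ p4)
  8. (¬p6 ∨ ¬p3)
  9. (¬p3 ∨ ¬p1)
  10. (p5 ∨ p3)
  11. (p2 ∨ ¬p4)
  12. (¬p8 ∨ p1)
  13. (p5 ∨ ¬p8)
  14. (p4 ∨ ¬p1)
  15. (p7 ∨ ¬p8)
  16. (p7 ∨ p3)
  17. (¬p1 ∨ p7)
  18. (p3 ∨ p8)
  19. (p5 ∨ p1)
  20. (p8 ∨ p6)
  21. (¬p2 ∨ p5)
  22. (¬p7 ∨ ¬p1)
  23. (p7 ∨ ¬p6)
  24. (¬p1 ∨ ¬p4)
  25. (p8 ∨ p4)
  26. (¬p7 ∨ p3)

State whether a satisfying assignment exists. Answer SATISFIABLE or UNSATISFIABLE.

UNSATISFIABLE

p3 = True:
  propagation gives p8=True, p2=True, p6=False, p1=False; an empty clause results — contradiction.
p3 = False:
  propagation gives p2=True, p5=False; an empty clause results — contradiction.
Every branch closes, so no satisfying assignment exists.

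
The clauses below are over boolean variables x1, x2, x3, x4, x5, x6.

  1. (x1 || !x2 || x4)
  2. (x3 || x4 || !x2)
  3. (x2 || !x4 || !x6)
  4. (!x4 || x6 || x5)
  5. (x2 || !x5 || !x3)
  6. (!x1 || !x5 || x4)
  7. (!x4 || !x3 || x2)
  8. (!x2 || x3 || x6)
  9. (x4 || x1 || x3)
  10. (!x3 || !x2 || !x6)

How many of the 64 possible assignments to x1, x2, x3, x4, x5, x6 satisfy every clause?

15

Split on x2, then x4.
  x2=1, x4=1: x1 free; 3 ways for (x3,x5,x6) × 2^1 = 6.
  x2=1, x4=0: remaining (x1,x3,x5,x6) ∈ {(1,1,0,0)} — 1.
  x2=0, x4=1: remaining (x1,x3,x5,x6) ∈ {(0,0,1,0); (1,0,1,0)} — 2.
  x2=0, x4=0: x6 free; 3 ways for (x1,x3,x5) × 2^1 = 6.
Total: 6 + 1 + 2 + 6 = 15.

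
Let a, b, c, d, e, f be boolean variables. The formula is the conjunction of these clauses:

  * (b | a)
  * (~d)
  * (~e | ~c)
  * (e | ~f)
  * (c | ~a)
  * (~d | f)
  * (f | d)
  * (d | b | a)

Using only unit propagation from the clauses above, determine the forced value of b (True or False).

True

Unit clause (~d) sets d = False.
(d | f) with d = False leaves only f, so f = True.
In (~f | e), ~f is now false; e must hold, so e = True.
(~c | ~e): since e = True, the clause reduces to (~c). c = False.
In (c | ~a), c is now false; ~a must hold, so a = False.
(a | b): since a = False, the clause reduces to (b). b = True.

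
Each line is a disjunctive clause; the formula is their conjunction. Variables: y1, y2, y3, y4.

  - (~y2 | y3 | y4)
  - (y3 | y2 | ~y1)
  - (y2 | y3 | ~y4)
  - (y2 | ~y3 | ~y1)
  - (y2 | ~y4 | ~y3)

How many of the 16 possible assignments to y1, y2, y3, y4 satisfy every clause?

8

Split on y2, then y3.
  y2=T, y3=T: remaining (y1,y4) ∈ {(F,F); (F,T); (T,F); (T,T)} — 4.
  y2=T, y3=F: remaining (y1,y4) ∈ {(F,T); (T,T)} — 2.
  y2=F, y3=T: remaining (y1,y4) ∈ {(F,F)} — 1.
  y2=F, y3=F: remaining (y1,y4) ∈ {(F,F)} — 1.
Total: 4 + 2 + 1 + 1 = 8.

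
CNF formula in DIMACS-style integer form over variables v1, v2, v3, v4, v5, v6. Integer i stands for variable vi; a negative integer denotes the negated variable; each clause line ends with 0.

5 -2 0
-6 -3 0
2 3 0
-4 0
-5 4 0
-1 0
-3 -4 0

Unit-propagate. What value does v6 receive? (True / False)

False

(~v4) stands alone — v4 = False.
(~v5 | v4) with v4 = False leaves only ~v5, so v5 = False.
In (~v2 | v5), v5 is now false; ~v2 must hold, so v2 = False.
From (v2 | v3) and v2 = False: v3 = True.
(~v3 | ~v6): since v3 = True, the clause reduces to (~v6). v6 = False.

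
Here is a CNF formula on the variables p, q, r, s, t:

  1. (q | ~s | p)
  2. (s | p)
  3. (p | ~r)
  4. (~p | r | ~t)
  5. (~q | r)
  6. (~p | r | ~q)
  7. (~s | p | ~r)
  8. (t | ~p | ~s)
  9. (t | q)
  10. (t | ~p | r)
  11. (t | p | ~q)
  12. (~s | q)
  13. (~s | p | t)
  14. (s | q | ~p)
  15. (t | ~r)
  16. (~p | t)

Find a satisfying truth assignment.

p = True, q = True, r = True, s = False, t = True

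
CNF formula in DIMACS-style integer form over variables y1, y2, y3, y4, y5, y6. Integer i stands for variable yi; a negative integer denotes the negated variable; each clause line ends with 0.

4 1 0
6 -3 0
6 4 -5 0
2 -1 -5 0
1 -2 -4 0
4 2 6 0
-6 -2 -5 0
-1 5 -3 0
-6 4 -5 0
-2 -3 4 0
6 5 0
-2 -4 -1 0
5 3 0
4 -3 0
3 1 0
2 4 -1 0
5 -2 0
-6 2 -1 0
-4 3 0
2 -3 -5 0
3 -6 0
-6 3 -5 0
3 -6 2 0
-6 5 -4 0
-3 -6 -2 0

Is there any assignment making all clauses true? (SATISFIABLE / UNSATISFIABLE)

UNSATISFIABLE

y2 = True:
  propagation gives y5=True, y6=False, y3=False, y4=True; an empty clause results — contradiction.
y2 = False:
  y3 = True:
    propagation gives y6=True, y4=True, y1=False, y5=False; an empty clause results — contradiction.
  y3 = False:
    propagation gives y5=True, y1=False; an empty clause results — contradiction.
Every branch closes, so no satisfying assignment exists.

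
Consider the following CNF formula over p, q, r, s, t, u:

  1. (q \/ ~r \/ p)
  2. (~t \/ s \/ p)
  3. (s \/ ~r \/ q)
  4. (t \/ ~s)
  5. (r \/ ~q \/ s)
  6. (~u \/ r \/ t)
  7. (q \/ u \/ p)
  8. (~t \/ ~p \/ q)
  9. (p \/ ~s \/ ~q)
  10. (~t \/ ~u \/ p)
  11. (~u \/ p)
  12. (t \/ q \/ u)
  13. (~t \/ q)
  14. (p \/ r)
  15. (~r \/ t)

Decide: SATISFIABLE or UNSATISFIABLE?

SATISFIABLE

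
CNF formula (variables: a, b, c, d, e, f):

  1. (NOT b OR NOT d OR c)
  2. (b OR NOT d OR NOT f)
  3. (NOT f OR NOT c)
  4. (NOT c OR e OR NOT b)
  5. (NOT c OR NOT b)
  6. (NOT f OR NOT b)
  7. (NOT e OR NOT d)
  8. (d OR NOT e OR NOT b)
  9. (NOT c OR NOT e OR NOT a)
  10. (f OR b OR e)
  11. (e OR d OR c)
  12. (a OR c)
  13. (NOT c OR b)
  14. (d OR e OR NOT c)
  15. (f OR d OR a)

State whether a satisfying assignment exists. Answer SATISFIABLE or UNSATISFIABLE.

SATISFIABLE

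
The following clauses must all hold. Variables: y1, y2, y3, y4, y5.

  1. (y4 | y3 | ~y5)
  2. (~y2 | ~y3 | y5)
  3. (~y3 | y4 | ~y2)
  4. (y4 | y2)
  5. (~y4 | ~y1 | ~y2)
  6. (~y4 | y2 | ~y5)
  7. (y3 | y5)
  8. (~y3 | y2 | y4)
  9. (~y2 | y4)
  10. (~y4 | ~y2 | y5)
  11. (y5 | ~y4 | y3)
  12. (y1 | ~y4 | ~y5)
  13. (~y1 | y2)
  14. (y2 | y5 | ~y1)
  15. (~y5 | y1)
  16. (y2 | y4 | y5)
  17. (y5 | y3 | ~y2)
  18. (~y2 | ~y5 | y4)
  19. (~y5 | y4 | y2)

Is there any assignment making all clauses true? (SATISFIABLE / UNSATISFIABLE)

Try y1 = False.
  then y5 is forced to False.
  then y3 is forced to True.
  then y2 is forced to False.
  then y4 is forced to True.
Every clause has at least one true literal under this assignment.
So y1=0, y2=0, y3=1, y4=1, y5=0 is a satisfying assignment.

SATISFIABLE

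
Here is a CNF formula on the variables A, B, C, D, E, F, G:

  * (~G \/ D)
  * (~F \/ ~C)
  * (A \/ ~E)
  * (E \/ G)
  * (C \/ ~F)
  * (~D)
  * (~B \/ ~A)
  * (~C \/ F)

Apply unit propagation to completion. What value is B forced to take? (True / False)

Unit clause (~D) sets D = False.
In (D \/ ~G), D is now false; ~G must hold, so G = False.
(E \/ G) with G = False leaves only E, so E = True.
(~E \/ A) with E = True leaves only A, so A = True.
(~B \/ ~A): since A = True, the clause reduces to (~B). B = False.

False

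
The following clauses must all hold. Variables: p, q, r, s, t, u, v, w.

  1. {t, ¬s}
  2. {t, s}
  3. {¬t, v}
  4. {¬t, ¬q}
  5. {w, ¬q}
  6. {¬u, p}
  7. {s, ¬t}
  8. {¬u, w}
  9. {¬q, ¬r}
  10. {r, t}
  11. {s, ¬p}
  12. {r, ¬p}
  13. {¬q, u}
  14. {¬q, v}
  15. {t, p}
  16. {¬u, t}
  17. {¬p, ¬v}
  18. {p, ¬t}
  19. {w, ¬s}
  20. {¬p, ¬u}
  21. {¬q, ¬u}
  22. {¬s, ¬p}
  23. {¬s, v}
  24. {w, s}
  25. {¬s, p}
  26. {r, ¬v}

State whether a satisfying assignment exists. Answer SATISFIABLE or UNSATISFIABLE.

p = True:
  propagation gives s=True; an empty clause results — contradiction.
p = False:
  propagation gives u=False, q=False, t=True; an empty clause results — contradiction.
Every branch closes, so no satisfying assignment exists.

UNSATISFIABLE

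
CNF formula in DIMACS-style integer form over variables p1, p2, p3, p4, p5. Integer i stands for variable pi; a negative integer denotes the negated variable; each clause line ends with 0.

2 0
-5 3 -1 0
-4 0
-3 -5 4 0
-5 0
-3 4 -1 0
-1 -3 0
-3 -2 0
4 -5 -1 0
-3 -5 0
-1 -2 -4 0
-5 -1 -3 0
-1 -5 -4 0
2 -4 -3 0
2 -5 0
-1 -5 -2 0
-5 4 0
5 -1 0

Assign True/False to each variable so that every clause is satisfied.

p1=False, p2=True, p3=False, p4=False, p5=False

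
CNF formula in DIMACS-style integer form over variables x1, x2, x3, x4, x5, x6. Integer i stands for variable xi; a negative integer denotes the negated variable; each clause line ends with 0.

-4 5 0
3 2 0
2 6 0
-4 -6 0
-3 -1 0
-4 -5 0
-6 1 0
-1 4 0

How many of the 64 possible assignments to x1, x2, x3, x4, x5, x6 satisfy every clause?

The models are:
  x1=0 x2=1 x3=0 x4=0 x5=0 x6=0
  x1=0 x2=1 x3=0 x4=0 x5=1 x6=0
  x1=0 x2=1 x3=1 x4=0 x5=0 x6=0
  x1=0 x2=1 x3=1 x4=0 x5=1 x6=0
That's 4 in total.

4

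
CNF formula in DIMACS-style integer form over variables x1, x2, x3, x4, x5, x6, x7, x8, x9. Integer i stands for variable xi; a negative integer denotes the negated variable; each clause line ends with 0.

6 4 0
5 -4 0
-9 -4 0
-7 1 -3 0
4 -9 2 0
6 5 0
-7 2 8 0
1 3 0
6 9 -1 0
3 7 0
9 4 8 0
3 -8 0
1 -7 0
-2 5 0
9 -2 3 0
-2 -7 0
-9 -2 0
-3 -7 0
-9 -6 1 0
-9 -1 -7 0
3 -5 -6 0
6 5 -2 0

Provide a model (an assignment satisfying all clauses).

Branch on x1: take x1 = False.
  then x3 is forced to True.
  then x7 is forced to False.
The remaining clauses are satisfied by x2 = False, x4 = False, x5 = False, x6 = True, x8 = True, x9 = False.

x1 = False, x2 = False, x3 = True, x4 = False, x5 = False, x6 = True, x7 = False, x8 = True, x9 = False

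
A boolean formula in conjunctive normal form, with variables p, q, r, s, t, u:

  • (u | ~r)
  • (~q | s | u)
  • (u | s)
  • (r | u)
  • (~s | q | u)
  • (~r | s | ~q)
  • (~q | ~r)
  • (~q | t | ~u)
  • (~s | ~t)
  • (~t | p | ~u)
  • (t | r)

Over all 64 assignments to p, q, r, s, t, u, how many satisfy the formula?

7

Split on u, then q.
  u=1, q=1: remaining (p,r,s,t) ∈ {(1,0,0,1)} — 1.
  u=1, q=0: 6 of the 16 assignments to (p,r,s,t) work.
  u=0, q=1: a clause becomes empty — 0.
  u=0, q=0: a clause becomes empty — 0.
Total: 1 + 6 + 0 + 0 = 7.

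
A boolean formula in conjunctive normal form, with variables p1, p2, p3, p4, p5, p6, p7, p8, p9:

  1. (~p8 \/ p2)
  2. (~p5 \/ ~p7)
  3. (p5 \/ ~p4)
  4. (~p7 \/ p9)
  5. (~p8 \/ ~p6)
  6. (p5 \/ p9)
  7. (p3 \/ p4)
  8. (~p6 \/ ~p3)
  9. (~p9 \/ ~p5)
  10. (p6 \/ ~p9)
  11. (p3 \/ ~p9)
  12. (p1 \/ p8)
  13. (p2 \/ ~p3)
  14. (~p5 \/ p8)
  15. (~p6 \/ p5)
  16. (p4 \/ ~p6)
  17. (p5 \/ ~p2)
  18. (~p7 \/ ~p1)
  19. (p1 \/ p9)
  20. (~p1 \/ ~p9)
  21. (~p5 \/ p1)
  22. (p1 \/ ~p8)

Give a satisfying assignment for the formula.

p1=T, p2=T, p3=T, p4=T, p5=T, p6=F, p7=F, p8=T, p9=F

p7 occurs only negated in the remaining clauses — set p7 = False.
Branch on p1: take p1 = True.
  then p9 is forced to False.
  then p5 is forced to True.
  then p8 is forced to True.
  then p2 is forced to True.
  then p6 is forced to False.
Branch on p3: take p3 = True.
p4 is now unconstrained; take p4 = True.
Every clause has at least one true literal under this assignment.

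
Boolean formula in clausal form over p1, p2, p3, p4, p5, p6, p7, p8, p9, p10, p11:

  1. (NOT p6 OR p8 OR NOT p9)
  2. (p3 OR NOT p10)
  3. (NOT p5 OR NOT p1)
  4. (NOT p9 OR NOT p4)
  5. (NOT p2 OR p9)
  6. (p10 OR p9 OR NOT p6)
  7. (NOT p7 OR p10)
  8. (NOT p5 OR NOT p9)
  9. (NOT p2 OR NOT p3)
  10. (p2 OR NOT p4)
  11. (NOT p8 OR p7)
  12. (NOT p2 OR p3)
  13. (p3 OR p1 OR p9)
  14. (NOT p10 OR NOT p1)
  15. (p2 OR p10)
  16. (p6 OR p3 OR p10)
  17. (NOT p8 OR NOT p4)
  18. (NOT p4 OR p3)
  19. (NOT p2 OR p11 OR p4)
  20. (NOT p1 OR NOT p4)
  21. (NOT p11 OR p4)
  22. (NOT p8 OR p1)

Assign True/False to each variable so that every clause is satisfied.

p1=F  p2=F  p3=T  p4=F  p5=T  p6=F  p7=F  p8=F  p9=F  p10=T  p11=F

Try p1 = False.
  then p8 is forced to False.
Set p2 = False and propagate.
  then p4 is forced to False.
  then p10 is forced to True.
  then p3 is forced to True.
  then p11 is forced to False.
For the remaining variables, p5 = True, p6 = False, p7 = False, p9 = False works.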